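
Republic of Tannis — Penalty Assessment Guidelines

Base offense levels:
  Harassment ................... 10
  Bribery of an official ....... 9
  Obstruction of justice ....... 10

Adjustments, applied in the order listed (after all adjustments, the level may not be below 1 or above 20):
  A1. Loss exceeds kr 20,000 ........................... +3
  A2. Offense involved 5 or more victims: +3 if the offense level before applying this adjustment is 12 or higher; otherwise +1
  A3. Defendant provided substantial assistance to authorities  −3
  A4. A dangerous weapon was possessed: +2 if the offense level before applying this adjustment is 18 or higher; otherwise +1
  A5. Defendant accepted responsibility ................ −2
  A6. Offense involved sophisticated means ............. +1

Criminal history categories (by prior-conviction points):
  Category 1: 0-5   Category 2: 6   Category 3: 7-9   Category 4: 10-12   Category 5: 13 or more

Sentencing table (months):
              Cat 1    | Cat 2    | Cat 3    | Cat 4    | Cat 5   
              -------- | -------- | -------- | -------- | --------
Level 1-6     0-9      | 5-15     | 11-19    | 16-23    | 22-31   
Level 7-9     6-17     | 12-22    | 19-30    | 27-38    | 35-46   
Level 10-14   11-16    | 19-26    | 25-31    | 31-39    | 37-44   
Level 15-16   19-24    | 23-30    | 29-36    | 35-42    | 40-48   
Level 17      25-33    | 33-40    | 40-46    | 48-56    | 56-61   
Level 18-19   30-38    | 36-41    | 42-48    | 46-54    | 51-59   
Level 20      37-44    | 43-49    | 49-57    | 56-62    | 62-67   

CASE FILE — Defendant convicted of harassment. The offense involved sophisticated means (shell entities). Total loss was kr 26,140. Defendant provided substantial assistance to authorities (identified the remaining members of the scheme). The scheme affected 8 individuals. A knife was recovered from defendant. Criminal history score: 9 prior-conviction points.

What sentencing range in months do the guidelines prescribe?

Base offense level for harassment: 10.
A1 applies: 10 + 3 = 13.
A2 applies (level before this adjustment is 13 ≥ 12, so +3): 13 + 3 = 16.
A3 applies: 16 − 3 = 13.
A4 applies (level before this adjustment is 13 < 18, so +1): 13 + 1 = 14.
A5 does not apply.
A6 applies: 14 + 1 = 15.
Final offense level: 15.
Criminal history: 9 prior points → Category 3 (7-9).
Level 15 falls in the 15-16 band.
Grid: Level 15-16 × Category 3 = 29-36 months.

29-36 months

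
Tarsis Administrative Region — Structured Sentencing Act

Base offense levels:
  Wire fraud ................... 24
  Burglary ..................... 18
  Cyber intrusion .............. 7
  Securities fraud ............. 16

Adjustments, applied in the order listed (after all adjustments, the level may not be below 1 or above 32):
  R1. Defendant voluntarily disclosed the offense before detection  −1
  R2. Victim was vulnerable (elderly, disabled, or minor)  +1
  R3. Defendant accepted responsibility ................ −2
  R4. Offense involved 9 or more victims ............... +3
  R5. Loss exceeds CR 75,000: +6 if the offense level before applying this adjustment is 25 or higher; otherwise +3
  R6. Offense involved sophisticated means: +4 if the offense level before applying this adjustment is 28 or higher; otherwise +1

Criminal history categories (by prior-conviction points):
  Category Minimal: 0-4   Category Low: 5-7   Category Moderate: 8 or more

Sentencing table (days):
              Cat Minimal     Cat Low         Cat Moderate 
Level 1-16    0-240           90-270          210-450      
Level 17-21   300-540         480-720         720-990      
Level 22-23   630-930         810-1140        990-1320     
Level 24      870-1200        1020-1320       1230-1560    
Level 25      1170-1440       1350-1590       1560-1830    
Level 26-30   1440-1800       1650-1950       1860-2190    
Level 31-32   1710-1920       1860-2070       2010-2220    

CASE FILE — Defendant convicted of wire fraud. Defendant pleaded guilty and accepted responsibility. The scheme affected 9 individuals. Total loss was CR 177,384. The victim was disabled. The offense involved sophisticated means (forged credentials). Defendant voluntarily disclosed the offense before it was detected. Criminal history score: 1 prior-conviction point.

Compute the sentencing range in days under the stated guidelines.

Base offense level for wire fraud: 24.
R1 applies: 24 − 1 = 23.
R2 applies: 23 + 1 = 24.
R3 applies: 24 − 2 = 22.
R4 applies: 22 + 3 = 25.
R5 applies (level before this adjustment is 25 ≥ 25, so +6): 25 + 6 = 31.
R6 applies (level before this adjustment is 31 ≥ 28, so +4): 31 + 4 = 35.
Level 35 exceeds the maximum of 32; capped at 32.
Final offense level: 32.
Criminal history: 1 prior point → Category Minimal (0-4).
Level 32 falls in the 31-32 band.
Grid: Level 31-32 × Category Minimal = 1710-1920 days.

1710-1920 days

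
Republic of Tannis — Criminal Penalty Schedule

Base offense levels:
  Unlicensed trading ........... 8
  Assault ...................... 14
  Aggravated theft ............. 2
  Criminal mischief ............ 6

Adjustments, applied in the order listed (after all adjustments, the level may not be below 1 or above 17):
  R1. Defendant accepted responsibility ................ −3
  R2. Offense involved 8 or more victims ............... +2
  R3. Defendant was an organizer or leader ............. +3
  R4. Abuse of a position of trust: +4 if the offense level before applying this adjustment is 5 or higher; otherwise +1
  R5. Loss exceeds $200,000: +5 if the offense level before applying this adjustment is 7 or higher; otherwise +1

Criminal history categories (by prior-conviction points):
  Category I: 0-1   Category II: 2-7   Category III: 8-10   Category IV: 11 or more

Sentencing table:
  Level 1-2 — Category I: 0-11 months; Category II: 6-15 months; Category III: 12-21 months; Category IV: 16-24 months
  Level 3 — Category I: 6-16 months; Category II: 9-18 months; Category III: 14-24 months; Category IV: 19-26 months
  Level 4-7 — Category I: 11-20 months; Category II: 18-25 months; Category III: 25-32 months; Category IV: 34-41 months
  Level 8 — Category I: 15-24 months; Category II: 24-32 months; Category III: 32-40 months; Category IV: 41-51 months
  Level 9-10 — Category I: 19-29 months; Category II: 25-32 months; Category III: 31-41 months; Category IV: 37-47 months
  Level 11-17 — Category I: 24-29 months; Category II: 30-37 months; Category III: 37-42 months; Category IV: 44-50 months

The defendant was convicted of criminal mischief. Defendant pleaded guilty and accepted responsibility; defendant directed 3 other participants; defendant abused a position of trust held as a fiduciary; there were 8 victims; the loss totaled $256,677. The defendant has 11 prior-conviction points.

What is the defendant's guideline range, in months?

Base offense level for criminal mischief: 6.
R1 applies: 6 − 3 = 3.
R2 applies: 3 + 2 = 5.
R3 applies: 5 + 3 = 8.
R4 applies (level before this adjustment is 8 ≥ 5, so +4): 8 + 4 = 12.
R5 applies (level before this adjustment is 12 ≥ 7, so +5): 12 + 5 = 17.
Final offense level: 17.
Criminal history: 11 prior points → Category IV (11+).
Level 17 falls in the 11-17 band.
Grid: Level 11-17 × Category IV = 44-50 months.

44-50 months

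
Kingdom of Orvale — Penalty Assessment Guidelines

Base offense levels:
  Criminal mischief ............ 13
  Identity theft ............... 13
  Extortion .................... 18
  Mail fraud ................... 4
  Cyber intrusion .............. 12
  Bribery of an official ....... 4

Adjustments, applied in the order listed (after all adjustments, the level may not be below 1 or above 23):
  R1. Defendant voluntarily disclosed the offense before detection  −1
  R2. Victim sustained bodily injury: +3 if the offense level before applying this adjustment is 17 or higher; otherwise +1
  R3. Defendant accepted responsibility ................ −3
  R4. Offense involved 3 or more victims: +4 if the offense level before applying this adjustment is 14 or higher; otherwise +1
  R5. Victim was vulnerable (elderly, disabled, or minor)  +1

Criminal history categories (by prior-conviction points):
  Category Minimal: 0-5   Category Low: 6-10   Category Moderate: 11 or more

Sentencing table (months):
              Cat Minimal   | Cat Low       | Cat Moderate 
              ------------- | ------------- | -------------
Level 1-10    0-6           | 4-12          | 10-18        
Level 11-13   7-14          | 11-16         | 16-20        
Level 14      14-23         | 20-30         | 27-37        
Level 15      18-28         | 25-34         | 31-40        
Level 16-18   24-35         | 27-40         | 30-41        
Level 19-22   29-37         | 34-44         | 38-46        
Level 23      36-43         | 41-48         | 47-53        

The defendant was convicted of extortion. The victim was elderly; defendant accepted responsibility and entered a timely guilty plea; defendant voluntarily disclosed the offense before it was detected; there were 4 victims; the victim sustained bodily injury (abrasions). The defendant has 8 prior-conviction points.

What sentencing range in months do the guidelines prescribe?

Base offense level for extortion: 18.
R1 applies: 18 − 1 = 17.
R2 applies (level before this adjustment is 17 ≥ 17, so +3): 17 + 3 = 20.
R3 applies: 20 − 3 = 17.
R4 applies (level before this adjustment is 17 ≥ 14, so +4): 17 + 4 = 21.
R5 applies: 21 + 1 = 22.
Final offense level: 22.
Criminal history: 8 prior points → Category Low (6-10).
Level 22 falls in the 19-22 band.
Grid: Level 19-22 × Category Low = 34-44 months.

34-44 months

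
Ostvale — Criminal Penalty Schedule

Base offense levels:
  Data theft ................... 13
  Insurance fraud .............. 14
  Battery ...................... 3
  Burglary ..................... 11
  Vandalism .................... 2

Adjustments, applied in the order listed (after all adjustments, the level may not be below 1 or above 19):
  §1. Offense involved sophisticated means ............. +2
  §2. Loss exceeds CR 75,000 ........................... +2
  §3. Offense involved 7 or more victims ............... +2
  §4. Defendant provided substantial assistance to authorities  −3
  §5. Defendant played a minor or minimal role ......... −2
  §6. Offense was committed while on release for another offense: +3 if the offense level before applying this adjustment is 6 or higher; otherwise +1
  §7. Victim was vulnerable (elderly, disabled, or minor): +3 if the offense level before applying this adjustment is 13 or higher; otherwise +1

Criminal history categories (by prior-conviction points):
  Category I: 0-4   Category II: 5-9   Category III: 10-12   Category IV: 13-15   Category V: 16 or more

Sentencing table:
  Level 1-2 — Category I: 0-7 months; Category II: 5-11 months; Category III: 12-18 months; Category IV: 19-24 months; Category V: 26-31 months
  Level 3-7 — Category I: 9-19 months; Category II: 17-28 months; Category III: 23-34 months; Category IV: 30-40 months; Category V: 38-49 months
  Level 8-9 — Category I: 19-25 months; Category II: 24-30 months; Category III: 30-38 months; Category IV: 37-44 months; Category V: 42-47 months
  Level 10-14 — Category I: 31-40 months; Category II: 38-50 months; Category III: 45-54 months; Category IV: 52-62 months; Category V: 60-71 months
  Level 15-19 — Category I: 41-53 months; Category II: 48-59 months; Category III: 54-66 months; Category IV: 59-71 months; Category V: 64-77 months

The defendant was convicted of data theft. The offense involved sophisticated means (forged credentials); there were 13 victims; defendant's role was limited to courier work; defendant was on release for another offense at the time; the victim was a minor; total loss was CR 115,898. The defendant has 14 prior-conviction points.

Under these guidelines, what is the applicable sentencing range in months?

59-71 months

Base offense level for data theft: 13.
§1 applies: 13 + 2 = 15.
§2 applies: 15 + 2 = 17.
§3 applies: 17 + 2 = 19.
§4 does not apply.
§5 applies: 19 − 2 = 17.
§6 applies (level before this adjustment is 17 ≥ 6, so +3): 17 + 3 = 20.
§7 applies (level before this adjustment is 20 ≥ 13, so +3): 20 + 3 = 23.
Level 23 exceeds the maximum of 19; capped at 19.
Final offense level: 19.
Criminal history: 14 prior points → Category IV (13-15).
Level 19 falls in the 15-19 band.
Grid: Level 15-19 × Category IV = 59-71 months.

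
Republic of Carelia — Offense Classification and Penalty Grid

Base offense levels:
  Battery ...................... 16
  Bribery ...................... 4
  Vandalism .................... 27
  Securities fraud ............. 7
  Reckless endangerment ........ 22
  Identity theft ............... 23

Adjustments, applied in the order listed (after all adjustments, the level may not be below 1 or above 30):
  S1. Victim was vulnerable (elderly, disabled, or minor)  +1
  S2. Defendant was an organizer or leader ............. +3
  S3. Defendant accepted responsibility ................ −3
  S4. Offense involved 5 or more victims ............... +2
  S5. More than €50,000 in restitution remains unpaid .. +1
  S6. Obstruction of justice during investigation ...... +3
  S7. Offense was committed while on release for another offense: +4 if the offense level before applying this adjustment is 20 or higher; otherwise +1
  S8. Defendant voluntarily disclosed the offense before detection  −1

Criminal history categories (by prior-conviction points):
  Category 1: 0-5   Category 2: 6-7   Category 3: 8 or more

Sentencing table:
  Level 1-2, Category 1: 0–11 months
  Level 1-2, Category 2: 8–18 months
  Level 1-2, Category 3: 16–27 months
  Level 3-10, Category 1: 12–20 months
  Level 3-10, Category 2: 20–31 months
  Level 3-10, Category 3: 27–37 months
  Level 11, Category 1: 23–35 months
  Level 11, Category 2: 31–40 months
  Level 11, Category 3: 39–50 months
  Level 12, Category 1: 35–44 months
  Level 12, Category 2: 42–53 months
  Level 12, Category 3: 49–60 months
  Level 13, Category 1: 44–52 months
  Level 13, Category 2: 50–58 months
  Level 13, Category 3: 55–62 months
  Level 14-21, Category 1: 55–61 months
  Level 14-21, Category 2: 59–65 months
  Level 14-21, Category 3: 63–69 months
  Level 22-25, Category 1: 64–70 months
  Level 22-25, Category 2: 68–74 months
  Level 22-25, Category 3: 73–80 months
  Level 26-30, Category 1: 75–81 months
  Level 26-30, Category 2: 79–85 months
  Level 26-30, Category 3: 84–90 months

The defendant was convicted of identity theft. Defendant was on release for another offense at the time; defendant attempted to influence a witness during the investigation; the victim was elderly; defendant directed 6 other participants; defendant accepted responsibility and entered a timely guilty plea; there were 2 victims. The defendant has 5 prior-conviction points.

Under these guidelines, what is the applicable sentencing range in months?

75-81 months

Base offense level for identity theft: 23.
S1 applies: 23 + 1 = 24.
S2 applies: 24 + 3 = 27.
S3 applies: 27 − 3 = 24.
S4 does not apply.
S5 does not apply.
S6 applies: 24 + 3 = 27.
S7 applies (level before this adjustment is 27 ≥ 20, so +4): 27 + 4 = 31.
Level 31 exceeds the maximum of 30; capped at 30.
Final offense level: 30.
Criminal history: 5 prior points → Category 1 (0-5).
Level 30 falls in the 26-30 band.
Grid: Level 26-30 × Category 1 = 75-81 months.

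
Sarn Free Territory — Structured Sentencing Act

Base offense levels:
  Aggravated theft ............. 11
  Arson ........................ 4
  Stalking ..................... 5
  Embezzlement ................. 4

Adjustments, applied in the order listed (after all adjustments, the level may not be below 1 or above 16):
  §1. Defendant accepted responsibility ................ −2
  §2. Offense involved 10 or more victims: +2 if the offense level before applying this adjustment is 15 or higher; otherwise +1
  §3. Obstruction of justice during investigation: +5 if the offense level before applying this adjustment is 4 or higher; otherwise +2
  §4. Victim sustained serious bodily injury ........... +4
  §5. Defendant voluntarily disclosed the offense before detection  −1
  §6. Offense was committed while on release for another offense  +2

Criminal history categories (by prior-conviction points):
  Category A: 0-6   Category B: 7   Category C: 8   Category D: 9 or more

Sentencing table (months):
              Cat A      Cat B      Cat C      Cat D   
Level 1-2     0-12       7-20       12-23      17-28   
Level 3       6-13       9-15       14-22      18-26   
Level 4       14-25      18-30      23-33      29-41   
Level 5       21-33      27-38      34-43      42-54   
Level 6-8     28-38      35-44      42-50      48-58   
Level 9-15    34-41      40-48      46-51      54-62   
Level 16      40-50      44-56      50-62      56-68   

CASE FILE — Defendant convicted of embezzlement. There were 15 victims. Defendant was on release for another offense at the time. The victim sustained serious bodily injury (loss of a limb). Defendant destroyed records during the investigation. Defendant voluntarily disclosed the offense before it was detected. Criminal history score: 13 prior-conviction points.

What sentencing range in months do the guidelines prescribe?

54-62 months

Base offense level for embezzlement: 4.
§1 does not apply.
§2 applies (level before this adjustment is 4 < 15, so +1): 4 + 1 = 5.
§3 applies (level before this adjustment is 5 ≥ 4, so +5): 5 + 5 = 10.
§4 applies: 10 + 4 = 14.
§5 applies: 14 − 1 = 13.
§6 applies: 13 + 2 = 15.
Final offense level: 15.
Criminal history: 13 prior points → Category D (9+).
Level 15 falls in the 9-15 band.
Grid: Level 9-15 × Category D = 54-62 months.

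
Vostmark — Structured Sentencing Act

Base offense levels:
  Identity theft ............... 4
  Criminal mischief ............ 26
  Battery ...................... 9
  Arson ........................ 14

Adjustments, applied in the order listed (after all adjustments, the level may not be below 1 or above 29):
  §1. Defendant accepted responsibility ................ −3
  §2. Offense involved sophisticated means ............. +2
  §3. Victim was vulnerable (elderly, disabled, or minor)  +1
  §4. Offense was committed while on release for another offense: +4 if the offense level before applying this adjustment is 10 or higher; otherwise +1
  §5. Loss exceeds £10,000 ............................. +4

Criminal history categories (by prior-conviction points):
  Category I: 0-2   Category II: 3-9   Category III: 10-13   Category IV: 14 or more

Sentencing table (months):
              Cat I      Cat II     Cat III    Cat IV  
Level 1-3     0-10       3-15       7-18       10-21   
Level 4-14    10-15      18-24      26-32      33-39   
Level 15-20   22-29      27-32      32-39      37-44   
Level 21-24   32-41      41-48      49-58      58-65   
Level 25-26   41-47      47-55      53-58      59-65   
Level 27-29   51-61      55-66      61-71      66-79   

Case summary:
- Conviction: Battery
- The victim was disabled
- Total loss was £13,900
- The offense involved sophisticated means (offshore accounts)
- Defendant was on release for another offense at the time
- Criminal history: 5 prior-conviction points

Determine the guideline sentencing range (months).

Base offense level for battery: 9.
§2 applies: 9 + 2 = 11.
§3 applies: 11 + 1 = 12.
§4 applies (level before this adjustment is 12 ≥ 10, so +4): 12 + 4 = 16.
§5 applies: 16 + 4 = 20.
Final offense level: 20.
Criminal history: 5 prior points → Category II (3-9).
Level 20 falls in the 15-20 band.
Grid: Level 15-20 × Category II = 27-32 months.

27-32 months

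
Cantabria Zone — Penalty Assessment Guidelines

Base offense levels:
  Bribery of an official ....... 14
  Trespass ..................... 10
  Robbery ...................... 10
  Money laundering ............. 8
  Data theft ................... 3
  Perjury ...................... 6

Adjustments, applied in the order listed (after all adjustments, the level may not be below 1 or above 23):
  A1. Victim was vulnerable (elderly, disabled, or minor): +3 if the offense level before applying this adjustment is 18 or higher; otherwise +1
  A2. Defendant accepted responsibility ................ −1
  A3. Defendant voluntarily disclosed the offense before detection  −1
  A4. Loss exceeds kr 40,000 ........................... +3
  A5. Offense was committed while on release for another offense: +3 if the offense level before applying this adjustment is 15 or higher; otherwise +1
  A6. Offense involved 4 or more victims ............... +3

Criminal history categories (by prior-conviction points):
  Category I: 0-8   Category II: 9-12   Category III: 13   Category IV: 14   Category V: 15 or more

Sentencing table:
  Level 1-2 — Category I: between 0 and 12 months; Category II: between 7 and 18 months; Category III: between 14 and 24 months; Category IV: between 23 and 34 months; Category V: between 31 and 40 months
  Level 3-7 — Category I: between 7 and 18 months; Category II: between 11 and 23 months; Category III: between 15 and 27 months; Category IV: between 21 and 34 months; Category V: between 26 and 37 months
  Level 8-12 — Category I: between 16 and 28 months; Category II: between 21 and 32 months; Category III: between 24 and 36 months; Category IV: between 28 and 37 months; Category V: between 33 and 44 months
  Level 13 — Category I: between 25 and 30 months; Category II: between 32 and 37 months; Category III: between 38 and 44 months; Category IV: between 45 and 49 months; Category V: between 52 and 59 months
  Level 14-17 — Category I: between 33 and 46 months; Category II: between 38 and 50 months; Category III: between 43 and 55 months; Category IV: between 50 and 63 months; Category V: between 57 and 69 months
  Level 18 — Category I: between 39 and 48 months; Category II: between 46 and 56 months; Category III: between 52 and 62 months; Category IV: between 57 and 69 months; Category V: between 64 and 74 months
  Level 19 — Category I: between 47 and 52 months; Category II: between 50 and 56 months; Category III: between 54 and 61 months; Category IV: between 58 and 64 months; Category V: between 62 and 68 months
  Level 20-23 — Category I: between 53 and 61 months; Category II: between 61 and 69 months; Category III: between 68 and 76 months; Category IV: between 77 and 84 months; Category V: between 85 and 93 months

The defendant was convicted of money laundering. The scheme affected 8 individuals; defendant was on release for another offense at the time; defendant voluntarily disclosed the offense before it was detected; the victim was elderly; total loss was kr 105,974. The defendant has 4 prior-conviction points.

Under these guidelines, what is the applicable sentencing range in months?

33-46 months

Base offense level for money laundering: 8.
A1 applies (level before this adjustment is 8 < 18, so +1): 8 + 1 = 9.
A3 applies: 9 − 1 = 8.
A4 applies: 8 + 3 = 11.
A5 applies (level before this adjustment is 11 < 15, so +1): 11 + 1 = 12.
A6 applies: 12 + 3 = 15.
Final offense level: 15.
Criminal history: 4 prior points → Category I (0-8).
Level 15 falls in the 14-17 band.
Grid: Level 14-17 × Category I = 33-46 months.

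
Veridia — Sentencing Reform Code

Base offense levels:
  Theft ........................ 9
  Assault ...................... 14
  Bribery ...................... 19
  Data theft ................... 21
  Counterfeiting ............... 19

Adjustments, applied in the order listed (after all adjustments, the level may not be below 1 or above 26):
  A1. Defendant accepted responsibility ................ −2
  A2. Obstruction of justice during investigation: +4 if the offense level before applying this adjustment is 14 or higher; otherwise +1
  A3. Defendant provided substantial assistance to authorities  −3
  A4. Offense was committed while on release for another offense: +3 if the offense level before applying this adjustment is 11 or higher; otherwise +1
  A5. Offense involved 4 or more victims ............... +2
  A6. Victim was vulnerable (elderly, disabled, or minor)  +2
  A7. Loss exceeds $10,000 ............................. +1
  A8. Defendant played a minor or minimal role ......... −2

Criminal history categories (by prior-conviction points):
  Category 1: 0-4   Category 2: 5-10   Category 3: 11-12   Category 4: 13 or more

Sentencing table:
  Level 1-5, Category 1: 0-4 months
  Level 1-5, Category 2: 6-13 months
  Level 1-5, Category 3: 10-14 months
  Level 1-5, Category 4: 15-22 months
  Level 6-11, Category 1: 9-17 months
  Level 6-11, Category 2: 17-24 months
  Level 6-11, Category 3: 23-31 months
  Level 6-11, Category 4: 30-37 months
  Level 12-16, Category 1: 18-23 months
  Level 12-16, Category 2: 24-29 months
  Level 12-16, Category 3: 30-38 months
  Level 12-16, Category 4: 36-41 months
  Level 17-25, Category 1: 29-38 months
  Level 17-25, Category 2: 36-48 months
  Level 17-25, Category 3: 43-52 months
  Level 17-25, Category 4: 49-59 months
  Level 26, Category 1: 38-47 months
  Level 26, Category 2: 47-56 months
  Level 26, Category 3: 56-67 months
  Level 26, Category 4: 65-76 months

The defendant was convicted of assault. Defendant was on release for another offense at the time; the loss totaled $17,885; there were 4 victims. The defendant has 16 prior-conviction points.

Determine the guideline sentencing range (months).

Base offense level for assault: 14.
A4 applies (level before this adjustment is 14 ≥ 11, so +3): 14 + 3 = 17.
A5 applies: 17 + 2 = 19.
A6 does not apply.
A7 applies: 19 + 1 = 20.
Final offense level: 20.
Criminal history: 16 prior points → Category 4 (13+).
Level 20 falls in the 17-25 band.
Grid: Level 17-25 × Category 4 = 49-59 months.

49-59 months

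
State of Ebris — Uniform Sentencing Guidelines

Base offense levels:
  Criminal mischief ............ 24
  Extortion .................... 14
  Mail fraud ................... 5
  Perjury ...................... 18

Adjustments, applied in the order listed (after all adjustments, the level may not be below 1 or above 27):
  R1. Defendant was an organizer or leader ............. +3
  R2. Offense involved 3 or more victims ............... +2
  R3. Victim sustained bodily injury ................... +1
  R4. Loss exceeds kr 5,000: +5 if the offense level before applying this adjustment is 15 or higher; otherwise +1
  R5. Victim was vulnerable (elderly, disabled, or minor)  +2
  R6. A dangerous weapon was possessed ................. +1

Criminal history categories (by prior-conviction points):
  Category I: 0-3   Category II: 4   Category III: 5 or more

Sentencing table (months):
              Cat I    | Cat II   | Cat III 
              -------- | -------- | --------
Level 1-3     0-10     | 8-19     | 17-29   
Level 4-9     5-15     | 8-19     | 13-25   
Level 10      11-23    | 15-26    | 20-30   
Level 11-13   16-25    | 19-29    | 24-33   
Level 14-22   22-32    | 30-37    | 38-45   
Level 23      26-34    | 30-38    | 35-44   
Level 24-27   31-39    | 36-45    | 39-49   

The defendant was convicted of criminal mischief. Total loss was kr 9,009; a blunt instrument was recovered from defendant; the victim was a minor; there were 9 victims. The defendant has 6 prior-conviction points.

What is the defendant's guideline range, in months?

Base offense level for criminal mischief: 24.
R1 does not apply.
R2 applies: 24 + 2 = 26.
R3 does not apply.
R4 applies (level before this adjustment is 26 ≥ 15, so +5): 26 + 5 = 31.
R5 applies: 31 + 2 = 33.
R6 applies: 33 + 1 = 34.
Level 34 exceeds the maximum of 27; capped at 27.
Final offense level: 27.
Criminal history: 6 prior points → Category III (5+).
Level 27 falls in the 24-27 band.
Grid: Level 24-27 × Category III = 39-49 months.

39-49 months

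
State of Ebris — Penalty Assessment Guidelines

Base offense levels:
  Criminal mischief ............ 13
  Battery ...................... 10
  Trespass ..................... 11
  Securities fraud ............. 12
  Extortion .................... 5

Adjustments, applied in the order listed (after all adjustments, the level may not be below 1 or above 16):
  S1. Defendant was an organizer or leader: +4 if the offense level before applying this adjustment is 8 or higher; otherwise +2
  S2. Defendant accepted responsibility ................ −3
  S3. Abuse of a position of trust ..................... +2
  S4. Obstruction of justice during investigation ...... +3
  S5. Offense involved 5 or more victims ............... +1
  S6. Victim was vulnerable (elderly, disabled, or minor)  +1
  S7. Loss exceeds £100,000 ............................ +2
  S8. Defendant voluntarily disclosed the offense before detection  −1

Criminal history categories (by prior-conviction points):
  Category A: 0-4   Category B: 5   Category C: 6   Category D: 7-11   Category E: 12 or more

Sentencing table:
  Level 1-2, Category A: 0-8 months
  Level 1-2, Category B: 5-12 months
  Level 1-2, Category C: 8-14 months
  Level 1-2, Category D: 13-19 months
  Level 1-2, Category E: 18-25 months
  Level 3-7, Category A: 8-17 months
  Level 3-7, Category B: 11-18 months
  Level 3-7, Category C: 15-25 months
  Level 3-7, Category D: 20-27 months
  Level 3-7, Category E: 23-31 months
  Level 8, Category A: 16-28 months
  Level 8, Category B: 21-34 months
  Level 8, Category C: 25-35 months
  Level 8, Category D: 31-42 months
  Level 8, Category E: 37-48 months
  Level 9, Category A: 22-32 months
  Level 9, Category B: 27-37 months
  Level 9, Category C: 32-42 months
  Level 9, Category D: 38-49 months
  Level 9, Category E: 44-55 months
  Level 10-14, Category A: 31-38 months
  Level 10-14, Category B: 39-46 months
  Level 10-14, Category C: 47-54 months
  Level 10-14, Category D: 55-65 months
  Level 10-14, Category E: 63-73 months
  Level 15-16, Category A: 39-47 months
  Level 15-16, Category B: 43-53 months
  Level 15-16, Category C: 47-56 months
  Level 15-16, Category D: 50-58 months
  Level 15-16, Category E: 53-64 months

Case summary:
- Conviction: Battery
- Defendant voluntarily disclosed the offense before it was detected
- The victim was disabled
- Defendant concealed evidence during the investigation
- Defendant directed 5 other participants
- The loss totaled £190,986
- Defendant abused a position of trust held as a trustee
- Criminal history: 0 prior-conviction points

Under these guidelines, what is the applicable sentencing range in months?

Base offense level for battery: 10.
S1 applies (level before this adjustment is 10 ≥ 8, so +4): 10 + 4 = 14.
S3 applies: 14 + 2 = 16.
S4 applies: 16 + 3 = 19.
S5 does not apply.
S6 applies: 19 + 1 = 20.
S7 applies: 20 + 2 = 22.
S8 applies: 22 − 1 = 21.
Level 21 exceeds the maximum of 16; capped at 16.
Final offense level: 16.
Criminal history: 0 prior points → Category A (0-4).
Level 16 falls in the 15-16 band.
Grid: Level 15-16 × Category A = 39-47 months.

39-47 months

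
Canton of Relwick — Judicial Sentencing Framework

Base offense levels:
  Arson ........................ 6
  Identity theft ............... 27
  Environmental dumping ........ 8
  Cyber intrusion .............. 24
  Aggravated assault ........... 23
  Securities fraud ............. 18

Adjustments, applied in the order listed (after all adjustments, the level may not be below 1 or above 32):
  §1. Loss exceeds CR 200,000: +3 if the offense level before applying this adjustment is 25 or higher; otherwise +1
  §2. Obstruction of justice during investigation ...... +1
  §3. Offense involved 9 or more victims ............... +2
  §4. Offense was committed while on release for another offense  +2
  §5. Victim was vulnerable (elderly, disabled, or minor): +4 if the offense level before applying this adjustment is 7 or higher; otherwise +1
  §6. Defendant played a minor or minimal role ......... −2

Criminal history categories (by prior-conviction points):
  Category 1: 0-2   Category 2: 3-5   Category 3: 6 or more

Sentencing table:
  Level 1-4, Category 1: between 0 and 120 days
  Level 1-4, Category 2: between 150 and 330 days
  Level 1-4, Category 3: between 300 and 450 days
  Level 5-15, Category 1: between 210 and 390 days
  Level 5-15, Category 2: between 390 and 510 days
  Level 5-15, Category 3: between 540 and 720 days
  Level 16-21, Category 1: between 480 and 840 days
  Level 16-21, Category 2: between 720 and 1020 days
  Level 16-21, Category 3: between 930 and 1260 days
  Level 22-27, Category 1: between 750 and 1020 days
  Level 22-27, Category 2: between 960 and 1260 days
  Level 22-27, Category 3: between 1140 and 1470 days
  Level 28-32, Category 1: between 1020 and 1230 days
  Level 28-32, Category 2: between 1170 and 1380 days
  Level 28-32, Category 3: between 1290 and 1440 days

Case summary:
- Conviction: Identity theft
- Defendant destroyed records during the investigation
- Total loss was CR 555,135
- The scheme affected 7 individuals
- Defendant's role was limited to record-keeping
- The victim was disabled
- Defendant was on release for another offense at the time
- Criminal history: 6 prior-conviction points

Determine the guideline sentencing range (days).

Base offense level for identity theft: 27.
§1 applies (level before this adjustment is 27 ≥ 25, so +3): 27 + 3 = 30.
§2 applies: 30 + 1 = 31.
§4 applies: 31 + 2 = 33.
§5 applies (level before this adjustment is 33 ≥ 7, so +4): 33 + 4 = 37.
§6 applies: 37 − 2 = 35.
Level 35 exceeds the maximum of 32; capped at 32.
Final offense level: 32.
Criminal history: 6 prior points → Category 3 (6+).
Level 32 falls in the 28-32 band.
Grid: Level 28-32 × Category 3 = 1290-1440 days.

1290-1440 days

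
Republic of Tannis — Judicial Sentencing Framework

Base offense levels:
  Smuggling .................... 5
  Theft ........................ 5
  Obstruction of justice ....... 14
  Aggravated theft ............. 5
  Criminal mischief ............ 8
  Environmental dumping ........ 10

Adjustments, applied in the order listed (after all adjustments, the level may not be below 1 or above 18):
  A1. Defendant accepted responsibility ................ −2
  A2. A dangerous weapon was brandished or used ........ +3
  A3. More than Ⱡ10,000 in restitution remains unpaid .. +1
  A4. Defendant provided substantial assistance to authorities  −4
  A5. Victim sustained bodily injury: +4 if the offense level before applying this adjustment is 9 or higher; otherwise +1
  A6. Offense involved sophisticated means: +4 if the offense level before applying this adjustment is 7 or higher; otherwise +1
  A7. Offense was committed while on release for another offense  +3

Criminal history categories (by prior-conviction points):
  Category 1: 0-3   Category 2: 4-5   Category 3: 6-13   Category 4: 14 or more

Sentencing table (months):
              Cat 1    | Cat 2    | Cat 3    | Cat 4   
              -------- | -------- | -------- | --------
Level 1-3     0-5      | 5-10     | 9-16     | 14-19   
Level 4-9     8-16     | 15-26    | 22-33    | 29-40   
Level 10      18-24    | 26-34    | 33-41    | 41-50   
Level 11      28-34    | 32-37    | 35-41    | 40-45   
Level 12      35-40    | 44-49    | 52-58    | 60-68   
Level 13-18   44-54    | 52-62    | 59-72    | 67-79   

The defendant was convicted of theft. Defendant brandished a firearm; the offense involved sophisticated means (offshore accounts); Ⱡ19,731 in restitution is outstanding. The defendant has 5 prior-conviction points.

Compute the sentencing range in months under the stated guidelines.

52-62 months

Base offense level for theft: 5.
A1 does not apply.
A2 applies: 5 + 3 = 8.
A3 applies: 8 + 1 = 9.
A4 does not apply.
A5 does not apply.
A6 applies (level before this adjustment is 9 ≥ 7, so +4): 9 + 4 = 13.
Final offense level: 13.
Criminal history: 5 prior points → Category 2 (4-5).
Level 13 falls in the 13-18 band.
Grid: Level 13-18 × Category 2 = 52-62 months.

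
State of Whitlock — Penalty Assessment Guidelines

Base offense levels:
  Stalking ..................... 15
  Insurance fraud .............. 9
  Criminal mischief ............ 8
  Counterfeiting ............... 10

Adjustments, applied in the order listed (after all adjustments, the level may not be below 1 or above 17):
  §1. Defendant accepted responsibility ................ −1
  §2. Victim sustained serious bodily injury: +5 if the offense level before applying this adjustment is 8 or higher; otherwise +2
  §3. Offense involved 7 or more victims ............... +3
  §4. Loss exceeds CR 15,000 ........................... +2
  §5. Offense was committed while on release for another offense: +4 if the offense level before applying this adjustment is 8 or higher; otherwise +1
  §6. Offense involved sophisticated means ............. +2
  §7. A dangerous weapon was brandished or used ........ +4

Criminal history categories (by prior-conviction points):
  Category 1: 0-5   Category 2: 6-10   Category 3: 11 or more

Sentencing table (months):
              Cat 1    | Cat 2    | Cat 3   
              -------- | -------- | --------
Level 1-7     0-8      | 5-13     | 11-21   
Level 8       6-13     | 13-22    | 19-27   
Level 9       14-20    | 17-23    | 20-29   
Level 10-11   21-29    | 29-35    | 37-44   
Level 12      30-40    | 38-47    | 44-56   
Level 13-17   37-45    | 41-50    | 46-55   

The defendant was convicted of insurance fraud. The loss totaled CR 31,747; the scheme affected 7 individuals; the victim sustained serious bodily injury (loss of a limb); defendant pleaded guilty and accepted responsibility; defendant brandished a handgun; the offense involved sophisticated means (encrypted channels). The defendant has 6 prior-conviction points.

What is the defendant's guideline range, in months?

41-50 months

Base offense level for insurance fraud: 9.
§1 applies: 9 − 1 = 8.
§2 applies (level before this adjustment is 8 ≥ 8, so +5): 8 + 5 = 13.
§3 applies: 13 + 3 = 16.
§4 applies: 16 + 2 = 18.
§5 does not apply.
§6 applies: 18 + 2 = 20.
§7 applies: 20 + 4 = 24.
Level 24 exceeds the maximum of 17; capped at 17.
Final offense level: 17.
Criminal history: 6 prior points → Category 2 (6-10).
Level 17 falls in the 13-17 band.
Grid: Level 13-17 × Category 2 = 41-50 months.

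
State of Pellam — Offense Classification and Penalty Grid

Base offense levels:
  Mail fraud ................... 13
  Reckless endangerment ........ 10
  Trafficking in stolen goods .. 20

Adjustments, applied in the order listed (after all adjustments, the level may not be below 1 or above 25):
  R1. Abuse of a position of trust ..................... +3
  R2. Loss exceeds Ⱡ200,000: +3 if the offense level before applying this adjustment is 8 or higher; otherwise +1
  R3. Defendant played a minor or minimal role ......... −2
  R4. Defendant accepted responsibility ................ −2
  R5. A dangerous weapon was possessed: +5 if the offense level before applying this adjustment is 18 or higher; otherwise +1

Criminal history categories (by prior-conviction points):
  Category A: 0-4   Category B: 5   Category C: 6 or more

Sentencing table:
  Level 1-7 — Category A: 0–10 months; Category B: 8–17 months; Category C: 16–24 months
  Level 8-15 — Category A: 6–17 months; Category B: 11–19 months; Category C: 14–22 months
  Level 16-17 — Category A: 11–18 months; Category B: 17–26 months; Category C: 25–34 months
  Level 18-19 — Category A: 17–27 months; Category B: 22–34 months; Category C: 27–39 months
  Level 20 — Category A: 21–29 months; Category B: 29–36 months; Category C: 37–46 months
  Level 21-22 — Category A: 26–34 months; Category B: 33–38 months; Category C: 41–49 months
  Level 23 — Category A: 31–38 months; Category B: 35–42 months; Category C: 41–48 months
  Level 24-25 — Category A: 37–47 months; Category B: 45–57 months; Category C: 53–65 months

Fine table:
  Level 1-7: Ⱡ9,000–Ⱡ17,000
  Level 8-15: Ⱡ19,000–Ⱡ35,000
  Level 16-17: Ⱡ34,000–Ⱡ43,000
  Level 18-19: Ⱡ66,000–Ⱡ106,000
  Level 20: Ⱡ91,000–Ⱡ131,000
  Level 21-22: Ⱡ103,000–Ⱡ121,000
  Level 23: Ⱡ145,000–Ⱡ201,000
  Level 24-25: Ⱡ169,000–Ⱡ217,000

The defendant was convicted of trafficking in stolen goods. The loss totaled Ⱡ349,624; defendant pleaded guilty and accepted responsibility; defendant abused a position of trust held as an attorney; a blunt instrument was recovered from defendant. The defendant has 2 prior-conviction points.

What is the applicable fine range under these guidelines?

Base offense level for trafficking in stolen goods: 20.
R1 applies: 20 + 3 = 23.
R2 applies (level before this adjustment is 23 ≥ 8, so +3): 23 + 3 = 26.
R3 does not apply.
R4 applies: 26 − 2 = 24.
R5 applies (level before this adjustment is 24 ≥ 18, so +5): 24 + 5 = 29.
Level 29 exceeds the maximum of 25; capped at 25.
Final offense level: 25.
Level 25 falls in the 24-25 band.
Fine table: Level 24-25 → Ⱡ169,000–Ⱡ217,000.

Ⱡ169,000–Ⱡ217,000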